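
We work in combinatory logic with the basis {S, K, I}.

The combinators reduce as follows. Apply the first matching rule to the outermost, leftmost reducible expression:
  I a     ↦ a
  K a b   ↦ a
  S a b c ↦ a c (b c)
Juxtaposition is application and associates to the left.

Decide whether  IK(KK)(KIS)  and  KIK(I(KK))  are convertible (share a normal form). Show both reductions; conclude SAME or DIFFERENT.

Answer: SAME — A ⇓ KK, B ⇓ KK

Working:
Term A:
  start: IK(KK)(KIS)
  [1] K(KK)(KIS)
  [2] KK

Term B:
  start: KIK(I(KK))
  [1] I(I(KK))
  [2] I(KK)
  [3] KK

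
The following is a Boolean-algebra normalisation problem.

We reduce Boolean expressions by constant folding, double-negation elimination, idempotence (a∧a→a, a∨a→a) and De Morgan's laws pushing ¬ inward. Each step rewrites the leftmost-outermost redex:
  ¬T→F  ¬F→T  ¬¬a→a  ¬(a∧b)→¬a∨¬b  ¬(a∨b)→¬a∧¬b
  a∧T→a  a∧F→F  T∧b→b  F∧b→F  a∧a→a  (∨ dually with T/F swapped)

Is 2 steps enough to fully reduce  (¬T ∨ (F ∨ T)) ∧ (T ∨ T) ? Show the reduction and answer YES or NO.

  start: (¬T ∨ (F ∨ T)) ∧ (T ∨ T)
  →1  (F ∨ (F ∨ T)) ∧ (T ∨ T)
  →2  (F ∨ T) ∧ (T ∨ T)

Answer: NO — after 2 steps the term is (F ∨ T) ∧ (T ∨ T), not yet normal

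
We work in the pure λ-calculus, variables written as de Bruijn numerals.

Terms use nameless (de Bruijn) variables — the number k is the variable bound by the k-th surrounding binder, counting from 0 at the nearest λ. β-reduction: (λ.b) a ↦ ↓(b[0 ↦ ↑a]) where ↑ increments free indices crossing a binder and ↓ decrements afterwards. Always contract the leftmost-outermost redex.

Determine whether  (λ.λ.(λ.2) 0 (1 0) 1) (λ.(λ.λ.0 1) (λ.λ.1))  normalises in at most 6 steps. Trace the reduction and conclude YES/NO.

  start: (λ.λ.(λ.2) 0 (1 0) 1) (λ.(λ.λ.0 1) (λ.λ.1))
  →1  λ.(λ.λ.(λ.λ.0 1) (λ.λ.1)) 0 ((λ.(λ.λ.0 1) (λ.λ.1)) 0) (λ.(λ.λ.0 1) (λ.λ.1))
  →2  λ.(λ.(λ.λ.0 1) (λ.λ.1)) ((λ.(λ.λ.0 1) (λ.λ.1)) 0) (λ.(λ.λ.0 1) (λ.λ.1))
  →3  λ.(λ.λ.0 1) (λ.λ.1) (λ.(λ.λ.0 1) (λ.λ.1))
  →4  λ.(λ.0 (λ.λ.1)) (λ.(λ.λ.0 1) (λ.λ.1))
  →5  λ.(λ.(λ.λ.0 1) (λ.λ.1)) (λ.λ.1)
  →6  λ.(λ.λ.0 1) (λ.λ.1)

Answer: NO — after 6 steps the term is λ.(λ.λ.0 1) (λ.λ.1), not yet normal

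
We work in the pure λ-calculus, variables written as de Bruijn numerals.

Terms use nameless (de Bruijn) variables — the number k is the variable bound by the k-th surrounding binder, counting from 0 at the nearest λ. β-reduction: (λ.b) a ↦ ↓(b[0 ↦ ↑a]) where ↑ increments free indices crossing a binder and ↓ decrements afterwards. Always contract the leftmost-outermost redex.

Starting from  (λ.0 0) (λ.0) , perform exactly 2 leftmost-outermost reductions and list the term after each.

  start: (λ.0 0) (λ.0)
  [1] (λ.0) (λ.0)
  [2] λ.0

Answer: after 2 steps: λ.0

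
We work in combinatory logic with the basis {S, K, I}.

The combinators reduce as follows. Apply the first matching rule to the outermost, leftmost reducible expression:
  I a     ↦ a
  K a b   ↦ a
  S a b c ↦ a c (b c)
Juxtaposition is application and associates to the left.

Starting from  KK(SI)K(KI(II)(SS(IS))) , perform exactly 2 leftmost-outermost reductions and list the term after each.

  start: KK(SI)K(KI(II)(SS(IS)))
  step 1: KK(KI(II)(SS(IS)))
  step 2: K

Answer: after 2 steps: K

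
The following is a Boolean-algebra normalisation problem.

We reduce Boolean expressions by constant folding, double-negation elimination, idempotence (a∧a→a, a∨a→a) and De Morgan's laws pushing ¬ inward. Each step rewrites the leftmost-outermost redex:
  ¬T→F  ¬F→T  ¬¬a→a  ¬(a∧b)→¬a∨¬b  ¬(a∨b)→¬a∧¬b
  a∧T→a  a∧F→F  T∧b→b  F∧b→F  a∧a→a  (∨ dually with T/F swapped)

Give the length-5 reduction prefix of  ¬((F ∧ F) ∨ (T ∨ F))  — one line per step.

Answer: after 5 steps: ¬(T ∨ F)

Working:
  start: ¬((F ∧ F) ∨ (T ∨ F))
  step 1: ¬(F ∧ F) ∧ ¬(T ∨ F)
  step 2: (¬F ∨ ¬F) ∧ ¬(T ∨ F)
  step 3: ¬F ∧ ¬(T ∨ F)
  step 4: T ∧ ¬(T ∨ F)
  step 5: ¬(T ∨ F)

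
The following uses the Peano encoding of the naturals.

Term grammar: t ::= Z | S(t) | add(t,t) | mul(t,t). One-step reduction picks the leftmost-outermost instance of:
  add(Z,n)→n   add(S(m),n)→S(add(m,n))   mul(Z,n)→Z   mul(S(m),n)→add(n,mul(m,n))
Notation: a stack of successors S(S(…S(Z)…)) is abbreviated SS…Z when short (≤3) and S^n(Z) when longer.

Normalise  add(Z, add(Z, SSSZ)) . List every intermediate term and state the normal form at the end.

  start: add(Z, add(Z, SSSZ))
  step 1: add(Z, SSSZ)
  step 2: SSSZ

Answer: normal form = SSSZ  (in 2 steps)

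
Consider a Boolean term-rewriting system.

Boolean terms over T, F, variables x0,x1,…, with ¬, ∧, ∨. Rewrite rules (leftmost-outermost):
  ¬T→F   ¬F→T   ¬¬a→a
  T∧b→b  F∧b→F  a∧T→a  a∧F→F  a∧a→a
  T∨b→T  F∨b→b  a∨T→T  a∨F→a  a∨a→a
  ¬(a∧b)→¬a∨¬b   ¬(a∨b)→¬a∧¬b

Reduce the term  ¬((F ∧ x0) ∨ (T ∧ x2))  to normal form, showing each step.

  start: ¬((F ∧ x0) ∨ (T ∧ x2))
  step 1: ¬(F ∧ x0) ∧ ¬(T ∧ x2)
  step 2: (¬F ∨ ¬x0) ∧ ¬(T ∧ x2)
  step 3: (T ∨ ¬x0) ∧ ¬(T ∧ x2)
  step 4: T ∧ ¬(T ∧ x2)
  step 5: ¬(T ∧ x2)
  step 6: ¬T ∨ ¬x2
  step 7: F ∨ ¬x2
  step 8: ¬x2

Answer: normal form = ¬x2  (in 8 steps)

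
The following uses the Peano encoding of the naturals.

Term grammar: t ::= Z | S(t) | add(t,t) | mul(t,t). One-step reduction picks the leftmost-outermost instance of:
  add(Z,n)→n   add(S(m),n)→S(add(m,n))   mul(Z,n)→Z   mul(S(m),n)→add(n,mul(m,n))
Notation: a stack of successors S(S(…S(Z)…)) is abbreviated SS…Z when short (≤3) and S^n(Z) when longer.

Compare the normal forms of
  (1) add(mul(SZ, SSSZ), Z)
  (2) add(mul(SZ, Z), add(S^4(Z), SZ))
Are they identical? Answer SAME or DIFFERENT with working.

Term A:
  start: add(mul(SZ, SSSZ), Z)
  step 1: add(add(SSSZ, mul(Z, SSSZ)), Z)
  step 2: add(S(add(SSZ, mul(Z, SSSZ))), Z)
  step 3: S(add(add(SSZ, mul(Z, SSSZ)), Z))
  step 4: S(add(S(add(SZ, mul(Z, SSSZ))), Z))
  step 5: S(S(add(add(SZ, mul(Z, SSSZ)), Z)))
  step 6: S(S(add(S(add(Z, mul(Z, SSSZ))), Z)))
  step 7: S(S(S(add(add(Z, mul(Z, SSSZ)), Z))))
  step 8: S(S(S(add(mul(Z, SSSZ), Z))))
  step 9: S(S(S(add(Z, Z))))
  step 10: SSSZ

Term B:
  start: add(mul(SZ, Z), add(S^4(Z), SZ))
  step 1: add(add(Z, mul(Z, Z)), add(S^4(Z), SZ))
  step 2: add(mul(Z, Z), add(S^4(Z), SZ))
  step 3: add(Z, add(S^4(Z), SZ))
  step 4: add(S^4(Z), SZ)
  step 5: S(add(SSSZ, SZ))
  step 6: S(S(add(SSZ, SZ)))
  step 7: S(S(S(add(SZ, SZ))))
  step 8: S(S(S(S(add(Z, SZ)))))
  step 9: S^5(Z)

Answer: DIFFERENT — A ⇓ SSSZ, B ⇓ S^5(Z)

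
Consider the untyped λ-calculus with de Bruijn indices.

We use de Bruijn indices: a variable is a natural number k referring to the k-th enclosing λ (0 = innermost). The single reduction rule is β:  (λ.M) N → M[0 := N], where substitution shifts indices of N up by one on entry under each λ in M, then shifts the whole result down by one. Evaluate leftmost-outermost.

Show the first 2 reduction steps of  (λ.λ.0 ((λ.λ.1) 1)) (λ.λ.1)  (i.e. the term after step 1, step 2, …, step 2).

  start: (λ.λ.0 ((λ.λ.1) 1)) (λ.λ.1)
  step 1: λ.0 ((λ.λ.1) (λ.λ.1))
  step 2: λ.0 (λ.λ.λ.1)

Answer: after 2 steps: λ.0 (λ.λ.λ.1)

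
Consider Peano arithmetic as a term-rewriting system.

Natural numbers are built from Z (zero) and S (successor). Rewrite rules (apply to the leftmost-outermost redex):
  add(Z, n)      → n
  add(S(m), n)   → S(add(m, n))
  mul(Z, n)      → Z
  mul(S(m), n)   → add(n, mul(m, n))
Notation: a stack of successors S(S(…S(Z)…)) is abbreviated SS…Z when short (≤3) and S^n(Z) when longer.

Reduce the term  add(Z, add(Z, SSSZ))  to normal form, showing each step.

  start: add(Z, add(Z, SSSZ))
  step 1: add(Z, SSSZ)
  step 2: SSSZ

Answer: normal form = SSSZ  (in 2 steps)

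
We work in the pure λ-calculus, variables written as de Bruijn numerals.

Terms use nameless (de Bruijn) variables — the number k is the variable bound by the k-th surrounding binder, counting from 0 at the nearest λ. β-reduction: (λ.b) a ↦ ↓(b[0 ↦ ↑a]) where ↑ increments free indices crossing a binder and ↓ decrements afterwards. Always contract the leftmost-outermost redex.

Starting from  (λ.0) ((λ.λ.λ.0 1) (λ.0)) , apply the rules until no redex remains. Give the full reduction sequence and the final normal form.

Answer: normal form = λ.λ.0 1  (in 2 steps)

Reduction:
  start: (λ.0) ((λ.λ.λ.0 1) (λ.0))
  →1  (λ.λ.λ.0 1) (λ.0)
  →2  λ.λ.0 1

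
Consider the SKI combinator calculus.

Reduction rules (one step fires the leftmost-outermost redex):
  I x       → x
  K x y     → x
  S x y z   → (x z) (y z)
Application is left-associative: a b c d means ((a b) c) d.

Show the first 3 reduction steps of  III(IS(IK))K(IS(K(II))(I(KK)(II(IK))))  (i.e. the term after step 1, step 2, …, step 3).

Answer: after 3 steps: IS(IK)K(IS(K(II))(I(KK)(II(IK))))

Working:
  start: III(IS(IK))K(IS(K(II))(I(KK)(II(IK))))
  [1] II(IS(IK))K(IS(K(II))(I(KK)(II(IK))))
  [2] I(IS(IK))K(IS(K(II))(I(KK)(II(IK))))
  [3] IS(IK)K(IS(K(II))(I(KK)(II(IK))))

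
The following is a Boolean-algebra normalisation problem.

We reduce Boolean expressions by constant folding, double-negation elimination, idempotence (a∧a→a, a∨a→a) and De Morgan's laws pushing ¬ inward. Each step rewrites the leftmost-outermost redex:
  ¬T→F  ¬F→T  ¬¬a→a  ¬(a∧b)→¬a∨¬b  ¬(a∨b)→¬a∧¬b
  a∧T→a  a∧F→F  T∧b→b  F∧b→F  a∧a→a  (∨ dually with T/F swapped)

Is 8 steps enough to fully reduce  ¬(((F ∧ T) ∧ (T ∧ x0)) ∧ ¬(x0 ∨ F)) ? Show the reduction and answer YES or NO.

Answer: YES — reaches normal form T in 7 ≤ 8 steps

Working:
  start: ¬(((F ∧ T) ∧ (T ∧ x0)) ∧ ¬(x0 ∨ F))
  →1  ¬((F ∧ T) ∧ (T ∧ x0)) ∨ ¬¬(x0 ∨ F)
  →2  (¬(F ∧ T) ∨ ¬(T ∧ x0)) ∨ ¬¬(x0 ∨ F)
  →3  ((¬F ∨ ¬T) ∨ ¬(T ∧ x0)) ∨ ¬¬(x0 ∨ F)
  →4  ((T ∨ ¬T) ∨ ¬(T ∧ x0)) ∨ ¬¬(x0 ∨ F)
  →5  (T ∨ ¬(T ∧ x0)) ∨ ¬¬(x0 ∨ F)
  →6  T ∨ ¬¬(x0 ∨ F)
  →7  T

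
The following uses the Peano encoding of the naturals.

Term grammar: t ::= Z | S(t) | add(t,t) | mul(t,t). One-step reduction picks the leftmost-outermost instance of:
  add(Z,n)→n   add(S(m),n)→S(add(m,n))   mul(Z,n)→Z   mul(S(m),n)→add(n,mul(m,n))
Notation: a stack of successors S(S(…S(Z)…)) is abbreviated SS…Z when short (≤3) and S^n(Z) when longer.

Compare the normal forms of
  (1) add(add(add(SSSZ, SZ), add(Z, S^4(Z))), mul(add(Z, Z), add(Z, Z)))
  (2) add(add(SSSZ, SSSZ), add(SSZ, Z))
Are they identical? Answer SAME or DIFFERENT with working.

Term A:
  start: add(add(add(SSSZ, SZ), add(Z, S^4(Z))), mul(add(Z, Z), add(Z, Z)))
  step 1: add(add(S(add(SSZ, SZ)), add(Z, S^4(Z))), mul(add(Z, Z), add(Z, Z)))
  step 2: add(S(add(add(SSZ, SZ), add(Z, S^4(Z)))), mul(add(Z, Z), add(Z, Z)))
  step 3: S(add(add(add(SSZ, SZ), add(Z, S^4(Z))), mul(add(Z, Z), add(Z, Z))))
  step 4: S(add(add(S(add(SZ, SZ)), add(Z, S^4(Z))), mul(add(Z, Z), add(Z, Z))))
  step 5: S(add(S(add(add(SZ, SZ), add(Z, S^4(Z)))), mul(add(Z, Z), add(Z, Z))))
  step 6: S(S(add(add(add(SZ, SZ), add(Z, S^4(Z))), mul(add(Z, Z), add(Z, Z)))))
  step 7: S(S(add(add(S(add(Z, SZ)), add(Z, S^4(Z))), mul(add(Z, Z), add(Z, Z)))))
  step 8: S(S(add(S(add(add(Z, SZ), add(Z, S^4(Z)))), mul(add(Z, Z), add(Z, Z)))))
  step 9: S(S(S(add(add(add(Z, SZ), add(Z, S^4(Z))), mul(add(Z, Z), add(Z, Z))))))
  step 10: S(S(S(add(add(SZ, add(Z, S^4(Z))), mul(add(Z, Z), add(Z, Z))))))
  step 11: S(S(S(add(S(add(Z, add(Z, S^4(Z)))), mul(add(Z, Z), add(Z, Z))))))
  step 12: S(S(S(S(add(add(Z, add(Z, S^4(Z))), mul(add(Z, Z), add(Z, Z)))))))
  step 13: S(S(S(S(add(add(Z, S^4(Z)), mul(add(Z, Z), add(Z, Z)))))))
  step 14: S(S(S(S(add(S^4(Z), mul(add(Z, Z), add(Z, Z)))))))
  step 15: S(S(S(S(S(add(SSSZ, mul(add(Z, Z), add(Z, Z))))))))
  step 16: S(S(S(S(S(S(add(SSZ, mul(add(Z, Z), add(Z, Z)))))))))
  step 17: S(S(S(S(S(S(S(add(SZ, mul(add(Z, Z), add(Z, Z))))))))))
  step 18: S(S(S(S(S(S(S(S(add(Z, mul(add(Z, Z), add(Z, Z)))))))))))
  step 19: S(S(S(S(S(S(S(S(mul(add(Z, Z), add(Z, Z))))))))))
  step 20: S(S(S(S(S(S(S(S(mul(Z, add(Z, Z))))))))))
  step 21: S^8(Z)

Term B:
  start: add(add(SSSZ, SSSZ), add(SSZ, Z))
  step 1: add(S(add(SSZ, SSSZ)), add(SSZ, Z))
  step 2: S(add(add(SSZ, SSSZ), add(SSZ, Z)))
  step 3: S(add(S(add(SZ, SSSZ)), add(SSZ, Z)))
  step 4: S(S(add(add(SZ, SSSZ), add(SSZ, Z))))
  step 5: S(S(add(S(add(Z, SSSZ)), add(SSZ, Z))))
  step 6: S(S(S(add(add(Z, SSSZ), add(SSZ, Z)))))
  step 7: S(S(S(add(SSSZ, add(SSZ, Z)))))
  step 8: S(S(S(S(add(SSZ, add(SSZ, Z))))))
  step 9: S(S(S(S(S(add(SZ, add(SSZ, Z)))))))
  step 10: S(S(S(S(S(S(add(Z, add(SSZ, Z))))))))
  step 11: S(S(S(S(S(S(add(SSZ, Z)))))))
  step 12: S(S(S(S(S(S(S(add(SZ, Z))))))))
  step 13: S(S(S(S(S(S(S(S(add(Z, Z)))))))))
  step 14: S^8(Z)

Answer: SAME — A ⇓ S^8(Z), B ⇓ S^8(Z)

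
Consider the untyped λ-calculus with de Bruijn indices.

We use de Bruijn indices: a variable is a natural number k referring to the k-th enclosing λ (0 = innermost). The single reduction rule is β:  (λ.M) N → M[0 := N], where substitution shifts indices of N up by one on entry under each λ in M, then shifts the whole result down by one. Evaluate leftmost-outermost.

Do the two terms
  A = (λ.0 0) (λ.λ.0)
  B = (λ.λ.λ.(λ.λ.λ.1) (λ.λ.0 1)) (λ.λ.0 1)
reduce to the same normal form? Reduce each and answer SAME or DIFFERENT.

Term A:
  start: (λ.0 0) (λ.λ.0)
  →1  (λ.λ.0) (λ.λ.0)
  →2  λ.0

Term B:
  start: (λ.λ.λ.(λ.λ.λ.1) (λ.λ.0 1)) (λ.λ.0 1)
  →1  λ.λ.(λ.λ.λ.1) (λ.λ.0 1)
  →2  λ.λ.λ.λ.1

Answer: DIFFERENT — A ⇓ λ.0, B ⇓ λ.λ.λ.λ.1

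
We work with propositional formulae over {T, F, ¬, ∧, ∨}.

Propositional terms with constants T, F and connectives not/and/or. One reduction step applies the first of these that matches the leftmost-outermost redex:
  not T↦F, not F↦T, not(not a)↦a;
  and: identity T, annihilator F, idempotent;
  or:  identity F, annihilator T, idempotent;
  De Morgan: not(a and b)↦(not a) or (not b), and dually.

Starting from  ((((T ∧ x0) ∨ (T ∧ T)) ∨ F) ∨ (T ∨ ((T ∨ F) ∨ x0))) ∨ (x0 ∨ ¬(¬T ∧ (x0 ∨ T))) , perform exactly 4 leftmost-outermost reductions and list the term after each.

Answer: after 4 steps: (T ∨ (T ∨ ((T ∨ F) ∨ x0))) ∨ (x0 ∨ ¬(¬T ∧ (x0 ∨ T)))

Reduction:
  start: ((((T ∧ x0) ∨ (T ∧ T)) ∨ F) ∨ (T ∨ ((T ∨ F) ∨ x0))) ∨ (x0 ∨ ¬(¬T ∧ (x0 ∨ T)))
  [1] (((T ∧ x0) ∨ (T ∧ T)) ∨ (T ∨ ((T ∨ F) ∨ x0))) ∨ (x0 ∨ ¬(¬T ∧ (x0 ∨ T)))
  [2] ((x0 ∨ (T ∧ T)) ∨ (T ∨ ((T ∨ F) ∨ x0))) ∨ (x0 ∨ ¬(¬T ∧ (x0 ∨ T)))
  [3] ((x0 ∨ T) ∨ (T ∨ ((T ∨ F) ∨ x0))) ∨ (x0 ∨ ¬(¬T ∧ (x0 ∨ T)))
  [4] (T ∨ (T ∨ ((T ∨ F) ∨ x0))) ∨ (x0 ∨ ¬(¬T ∧ (x0 ∨ T)))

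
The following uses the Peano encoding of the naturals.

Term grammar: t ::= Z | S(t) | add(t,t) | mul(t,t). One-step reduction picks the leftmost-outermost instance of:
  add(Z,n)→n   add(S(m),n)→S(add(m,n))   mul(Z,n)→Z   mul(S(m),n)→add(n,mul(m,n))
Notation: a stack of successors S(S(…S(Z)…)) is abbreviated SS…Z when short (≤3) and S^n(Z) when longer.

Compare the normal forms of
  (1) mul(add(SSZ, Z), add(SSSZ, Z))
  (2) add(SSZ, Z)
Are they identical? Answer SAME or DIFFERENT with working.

Term A:
  start: mul(add(SSZ, Z), add(SSSZ, Z))
  →1  mul(S(add(SZ, Z)), add(SSSZ, Z))
  →2  add(add(SSSZ, Z), mul(add(SZ, Z), add(SSSZ, Z)))
  →3  add(S(add(SSZ, Z)), mul(add(SZ, Z), add(SSSZ, Z)))
  →4  S(add(add(SSZ, Z), mul(add(SZ, Z), add(SSSZ, Z))))
  →5  S(add(S(add(SZ, Z)), mul(add(SZ, Z), add(SSSZ, Z))))
  →6  S(S(add(add(SZ, Z), mul(add(SZ, Z), add(SSSZ, Z)))))
  →7  S(S(add(S(add(Z, Z)), mul(add(SZ, Z), add(SSSZ, Z)))))
  →8  S(S(S(add(add(Z, Z), mul(add(SZ, Z), add(SSSZ, Z))))))
  →9  S(S(S(add(Z, mul(add(SZ, Z), add(SSSZ, Z))))))
  →10  S(S(S(mul(add(SZ, Z), add(SSSZ, Z)))))
  →11  S(S(S(mul(S(add(Z, Z)), add(SSSZ, Z)))))
  →12  S(S(S(add(add(SSSZ, Z), mul(add(Z, Z), add(SSSZ, Z))))))
  →13  S(S(S(add(S(add(SSZ, Z)), mul(add(Z, Z), add(SSSZ, Z))))))
  →14  S(S(S(S(add(add(SSZ, Z), mul(add(Z, Z), add(SSSZ, Z)))))))
  →15  S(S(S(S(add(S(add(SZ, Z)), mul(add(Z, Z), add(SSSZ, Z)))))))
  →16  S(S(S(S(S(add(add(SZ, Z), mul(add(Z, Z), add(SSSZ, Z))))))))
  →17  S(S(S(S(S(add(S(add(Z, Z)), mul(add(Z, Z), add(SSSZ, Z))))))))
  →18  S(S(S(S(S(S(add(add(Z, Z), mul(add(Z, Z), add(SSSZ, Z)))))))))
  →19  S(S(S(S(S(S(add(Z, mul(add(Z, Z), add(SSSZ, Z)))))))))
  →20  S(S(S(S(S(S(mul(add(Z, Z), add(SSSZ, Z))))))))
  →21  S(S(S(S(S(S(mul(Z, add(SSSZ, Z))))))))
  →22  S^6(Z)

Term B:
  start: add(SSZ, Z)
  →1  S(add(SZ, Z))
  →2  S(S(add(Z, Z)))
  →3  SSZ

Answer: DIFFERENT — A ⇓ S^6(Z), B ⇓ SSZ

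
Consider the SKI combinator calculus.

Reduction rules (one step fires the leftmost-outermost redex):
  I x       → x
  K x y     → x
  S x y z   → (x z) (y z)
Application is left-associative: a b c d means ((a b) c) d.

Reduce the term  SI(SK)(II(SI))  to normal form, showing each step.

Answer: normal form = SI(SK(SI))  (in 6 steps)

Working:
  start: SI(SK)(II(SI))
  [1] I(II(SI))(SK(II(SI)))
  [2] II(SI)(SK(II(SI)))
  [3] I(SI)(SK(II(SI)))
  [4] SI(SK(II(SI)))
  [5] SI(SK(I(SI)))
  [6] SI(SK(SI))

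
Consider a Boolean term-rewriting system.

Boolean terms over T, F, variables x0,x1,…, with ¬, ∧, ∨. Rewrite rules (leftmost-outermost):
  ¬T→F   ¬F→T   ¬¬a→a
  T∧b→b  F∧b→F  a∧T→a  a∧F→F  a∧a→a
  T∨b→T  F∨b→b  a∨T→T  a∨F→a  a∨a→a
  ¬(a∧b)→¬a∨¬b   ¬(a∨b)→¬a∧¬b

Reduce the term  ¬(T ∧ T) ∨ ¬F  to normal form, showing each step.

  start: ¬(T ∧ T) ∨ ¬F
  [1] (¬T ∨ ¬T) ∨ ¬F
  [2] ¬T ∨ ¬F
  [3] F ∨ ¬F
  [4] ¬F
  [5] T

Answer: normal form = T  (in 5 steps)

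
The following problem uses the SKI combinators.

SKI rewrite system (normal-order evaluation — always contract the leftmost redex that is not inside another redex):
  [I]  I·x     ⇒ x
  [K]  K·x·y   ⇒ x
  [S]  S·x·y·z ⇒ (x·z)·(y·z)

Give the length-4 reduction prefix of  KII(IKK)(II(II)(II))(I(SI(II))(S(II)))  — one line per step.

Answer: after 4 steps: K(I(SI(II))(S(II)))

Working:
  start: KII(IKK)(II(II)(II))(I(SI(II))(S(II)))
  →1  I(IKK)(II(II)(II))(I(SI(II))(S(II)))
  →2  IKK(II(II)(II))(I(SI(II))(S(II)))
  →3  KK(II(II)(II))(I(SI(II))(S(II)))
  →4  K(I(SI(II))(S(II)))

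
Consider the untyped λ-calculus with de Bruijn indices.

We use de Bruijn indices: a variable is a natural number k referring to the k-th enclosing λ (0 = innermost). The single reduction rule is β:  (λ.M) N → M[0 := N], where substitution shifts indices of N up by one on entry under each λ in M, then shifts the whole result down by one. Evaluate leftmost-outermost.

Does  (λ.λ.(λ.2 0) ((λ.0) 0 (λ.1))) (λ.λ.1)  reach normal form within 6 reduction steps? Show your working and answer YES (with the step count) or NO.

Answer: YES — reaches normal form λ.λ.1 (λ.2) in 4 ≤ 6 steps

Working:
  start: (λ.λ.(λ.2 0) ((λ.0) 0 (λ.1))) (λ.λ.1)
  →1  λ.(λ.(λ.λ.1) 0) ((λ.0) 0 (λ.1))
  →2  λ.(λ.λ.1) ((λ.0) 0 (λ.1))
  →3  λ.λ.(λ.0) 1 (λ.2)
  →4  λ.λ.1 (λ.2)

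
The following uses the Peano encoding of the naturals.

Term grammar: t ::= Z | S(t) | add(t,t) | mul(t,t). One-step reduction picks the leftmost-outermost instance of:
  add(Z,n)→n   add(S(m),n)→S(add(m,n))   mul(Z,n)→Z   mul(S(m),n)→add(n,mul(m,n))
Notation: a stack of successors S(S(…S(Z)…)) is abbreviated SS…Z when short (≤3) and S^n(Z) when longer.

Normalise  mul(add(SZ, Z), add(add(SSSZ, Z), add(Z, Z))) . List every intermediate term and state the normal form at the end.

  start: mul(add(SZ, Z), add(add(SSSZ, Z), add(Z, Z)))
  →1  mul(S(add(Z, Z)), add(add(SSSZ, Z), add(Z, Z)))
  →2  add(add(add(SSSZ, Z), add(Z, Z)), mul(add(Z, Z), add(add(SSSZ, Z), add(Z, Z))))
  →3  add(add(S(add(SSZ, Z)), add(Z, Z)), mul(add(Z, Z), add(add(SSSZ, Z), add(Z, Z))))
  →4  add(S(add(add(SSZ, Z), add(Z, Z))), mul(add(Z, Z), add(add(SSSZ, Z), add(Z, Z))))
  →5  S(add(add(add(SSZ, Z), add(Z, Z)), mul(add(Z, Z), add(add(SSSZ, Z), add(Z, Z)))))
  →6  S(add(add(S(add(SZ, Z)), add(Z, Z)), mul(add(Z, Z), add(add(SSSZ, Z), add(Z, Z)))))
  →7  S(add(S(add(add(SZ, Z), add(Z, Z))), mul(add(Z, Z), add(add(SSSZ, Z), add(Z, Z)))))
  →8  S(S(add(add(add(SZ, Z), add(Z, Z)), mul(add(Z, Z), add(add(SSSZ, Z), add(Z, Z))))))
  →9  S(S(add(add(S(add(Z, Z)), add(Z, Z)), mul(add(Z, Z), add(add(SSSZ, Z), add(Z, Z))))))
  →10  S(S(add(S(add(add(Z, Z), add(Z, Z))), mul(add(Z, Z), add(add(SSSZ, Z), add(Z, Z))))))
  →11  S(S(S(add(add(add(Z, Z), add(Z, Z)), mul(add(Z, Z), add(add(SSSZ, Z), add(Z, Z)))))))
  →12  S(S(S(add(add(Z, add(Z, Z)), mul(add(Z, Z), add(add(SSSZ, Z), add(Z, Z)))))))
  →13  S(S(S(add(add(Z, Z), mul(add(Z, Z), add(add(SSSZ, Z), add(Z, Z)))))))
  →14  S(S(S(add(Z, mul(add(Z, Z), add(add(SSSZ, Z), add(Z, Z)))))))
  →15  S(S(S(mul(add(Z, Z), add(add(SSSZ, Z), add(Z, Z))))))
  →16  S(S(S(mul(Z, add(add(SSSZ, Z), add(Z, Z))))))
  →17  SSSZ

Answer: normal form = SSSZ  (in 17 steps)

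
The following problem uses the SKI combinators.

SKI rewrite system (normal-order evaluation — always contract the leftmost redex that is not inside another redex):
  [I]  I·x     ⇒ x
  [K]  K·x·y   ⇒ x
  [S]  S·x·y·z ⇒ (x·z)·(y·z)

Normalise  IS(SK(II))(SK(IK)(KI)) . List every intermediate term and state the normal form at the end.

  start: IS(SK(II))(SK(IK)(KI))
  [1] S(SK(II))(SK(IK)(KI))
  [2] S(SKI)(SK(IK)(KI))
  [3] S(SKI)(K(KI)(IK(KI)))
  [4] S(SKI)(KI)

Answer: normal form = S(SKI)(KI)  (in 4 steps)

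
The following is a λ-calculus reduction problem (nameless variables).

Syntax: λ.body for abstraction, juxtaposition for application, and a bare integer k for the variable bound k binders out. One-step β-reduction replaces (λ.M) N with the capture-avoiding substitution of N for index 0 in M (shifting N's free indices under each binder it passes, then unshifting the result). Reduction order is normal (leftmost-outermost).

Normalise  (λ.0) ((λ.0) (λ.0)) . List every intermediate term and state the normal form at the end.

  start: (λ.0) ((λ.0) (λ.0))
  [1] (λ.0) (λ.0)
  [2] λ.0

Answer: normal form = λ.0  (in 2 steps)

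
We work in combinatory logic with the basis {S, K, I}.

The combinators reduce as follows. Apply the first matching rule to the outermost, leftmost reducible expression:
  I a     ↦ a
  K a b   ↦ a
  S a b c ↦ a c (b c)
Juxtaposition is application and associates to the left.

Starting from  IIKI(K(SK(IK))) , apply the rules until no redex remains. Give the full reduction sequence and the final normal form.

  start: IIKI(K(SK(IK)))
  →1  IKI(K(SK(IK)))
  →2  KI(K(SK(IK)))
  →3  I

Answer: normal form = I  (in 3 steps)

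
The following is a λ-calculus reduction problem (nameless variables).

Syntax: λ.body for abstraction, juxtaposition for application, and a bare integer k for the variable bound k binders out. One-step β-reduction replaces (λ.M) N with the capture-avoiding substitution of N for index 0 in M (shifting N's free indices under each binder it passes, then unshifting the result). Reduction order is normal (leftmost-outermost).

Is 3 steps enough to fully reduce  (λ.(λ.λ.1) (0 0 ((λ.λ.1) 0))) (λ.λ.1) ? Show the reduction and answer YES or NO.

Answer: NO — after 3 steps the term is λ.(λ.λ.λ.1) ((λ.λ.1) (λ.λ.1)), not yet normal

Working:
  start: (λ.(λ.λ.1) (0 0 ((λ.λ.1) 0))) (λ.λ.1)
  [1] (λ.λ.1) ((λ.λ.1) (λ.λ.1) ((λ.λ.1) (λ.λ.1)))
  [2] λ.(λ.λ.1) (λ.λ.1) ((λ.λ.1) (λ.λ.1))
  [3] λ.(λ.λ.λ.1) ((λ.λ.1) (λ.λ.1))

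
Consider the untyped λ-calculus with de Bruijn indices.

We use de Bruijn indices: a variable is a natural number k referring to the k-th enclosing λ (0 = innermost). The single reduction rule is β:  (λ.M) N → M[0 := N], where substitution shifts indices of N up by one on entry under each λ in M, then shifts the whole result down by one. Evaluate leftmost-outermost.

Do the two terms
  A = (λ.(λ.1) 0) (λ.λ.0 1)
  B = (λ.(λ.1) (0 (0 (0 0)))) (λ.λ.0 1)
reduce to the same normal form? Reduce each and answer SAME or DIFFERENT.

Term A:
  start: (λ.(λ.1) 0) (λ.λ.0 1)
  step 1: (λ.λ.λ.0 1) (λ.λ.0 1)
  step 2: λ.λ.0 1

Term B:
  start: (λ.(λ.1) (0 (0 (0 0)))) (λ.λ.0 1)
  step 1: (λ.λ.λ.0 1) ((λ.λ.0 1) ((λ.λ.0 1) ((λ.λ.0 1) (λ.λ.0 1))))
  step 2: λ.λ.0 1

Answer: SAME — A ⇓ λ.λ.0 1, B ⇓ λ.λ.0 1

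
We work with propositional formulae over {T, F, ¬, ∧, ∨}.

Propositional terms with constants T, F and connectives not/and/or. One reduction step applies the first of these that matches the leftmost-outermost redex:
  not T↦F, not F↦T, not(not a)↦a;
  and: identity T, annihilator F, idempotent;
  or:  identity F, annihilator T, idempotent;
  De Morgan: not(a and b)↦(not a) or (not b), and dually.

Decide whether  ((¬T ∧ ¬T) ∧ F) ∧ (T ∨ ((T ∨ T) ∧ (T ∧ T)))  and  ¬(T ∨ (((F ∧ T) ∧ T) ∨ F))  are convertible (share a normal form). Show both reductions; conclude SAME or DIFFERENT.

Term A:
  start: ((¬T ∧ ¬T) ∧ F) ∧ (T ∨ ((T ∨ T) ∧ (T ∧ T)))
  step 1: F ∧ (T ∨ ((T ∨ T) ∧ (T ∧ T)))
  step 2: F

Term B:
  start: ¬(T ∨ (((F ∧ T) ∧ T) ∨ F))
  step 1: ¬T ∧ ¬(((F ∧ T) ∧ T) ∨ F)
  step 2: F ∧ ¬(((F ∧ T) ∧ T) ∨ F)
  step 3: F

Answer: SAME — A ⇓ F, B ⇓ F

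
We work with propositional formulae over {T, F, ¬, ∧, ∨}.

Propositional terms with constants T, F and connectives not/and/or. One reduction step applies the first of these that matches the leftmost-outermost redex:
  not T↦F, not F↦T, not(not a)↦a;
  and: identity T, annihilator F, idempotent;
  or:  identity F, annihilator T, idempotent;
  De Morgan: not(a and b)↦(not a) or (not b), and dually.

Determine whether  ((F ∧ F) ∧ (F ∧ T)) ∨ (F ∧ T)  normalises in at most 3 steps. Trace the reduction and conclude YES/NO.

Answer: NO — after 3 steps the term is F ∧ T, not yet normal

Working:
  start: ((F ∧ F) ∧ (F ∧ T)) ∨ (F ∧ T)
  →1  (F ∧ (F ∧ T)) ∨ (F ∧ T)
  →2  F ∨ (F ∧ T)
  →3  F ∧ T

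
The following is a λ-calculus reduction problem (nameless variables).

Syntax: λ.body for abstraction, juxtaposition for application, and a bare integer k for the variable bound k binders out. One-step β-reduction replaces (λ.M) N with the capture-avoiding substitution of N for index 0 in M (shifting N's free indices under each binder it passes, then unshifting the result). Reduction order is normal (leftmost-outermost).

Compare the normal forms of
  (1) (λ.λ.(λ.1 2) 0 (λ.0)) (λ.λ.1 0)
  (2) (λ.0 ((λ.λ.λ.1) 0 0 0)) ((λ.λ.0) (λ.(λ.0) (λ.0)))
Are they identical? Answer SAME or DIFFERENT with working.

Answer: DIFFERENT — A ⇓ λ.0 (λ.λ.1 0) (λ.0), B ⇓ λ.0

Working:
Term A:
  start: (λ.λ.(λ.1 2) 0 (λ.0)) (λ.λ.1 0)
  step 1: λ.(λ.1 (λ.λ.1 0)) 0 (λ.0)
  step 2: λ.0 (λ.λ.1 0) (λ.0)

Term B:
  start: (λ.0 ((λ.λ.λ.1) 0 0 0)) ((λ.λ.0) (λ.(λ.0) (λ.0)))
  step 1: (λ.λ.0) (λ.(λ.0) (λ.0)) ((λ.λ.λ.1) ((λ.λ.0) (λ.(λ.0) (λ.0))) ((λ.λ.0) (λ.(λ.0) (λ.0))) ((λ.λ.0) (λ.(λ.0) (λ.0))))
  step 2: (λ.0) ((λ.λ.λ.1) ((λ.λ.0) (λ.(λ.0) (λ.0))) ((λ.λ.0) (λ.(λ.0) (λ.0))) ((λ.λ.0) (λ.(λ.0) (λ.0))))
  step 3: (λ.λ.λ.1) ((λ.λ.0) (λ.(λ.0) (λ.0))) ((λ.λ.0) (λ.(λ.0) (λ.0))) ((λ.λ.0) (λ.(λ.0) (λ.0)))
  step 4: (λ.λ.1) ((λ.λ.0) (λ.(λ.0) (λ.0))) ((λ.λ.0) (λ.(λ.0) (λ.0)))
  step 5: (λ.(λ.λ.0) (λ.(λ.0) (λ.0))) ((λ.λ.0) (λ.(λ.0) (λ.0)))
  step 6: (λ.λ.0) (λ.(λ.0) (λ.0))
  step 7: λ.0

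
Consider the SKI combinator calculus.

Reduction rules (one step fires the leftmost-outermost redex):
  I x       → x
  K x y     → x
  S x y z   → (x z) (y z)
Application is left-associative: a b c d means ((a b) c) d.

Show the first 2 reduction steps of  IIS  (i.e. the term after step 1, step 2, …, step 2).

  start: IIS
  →1  IS
  →2  S

Answer: after 2 steps: S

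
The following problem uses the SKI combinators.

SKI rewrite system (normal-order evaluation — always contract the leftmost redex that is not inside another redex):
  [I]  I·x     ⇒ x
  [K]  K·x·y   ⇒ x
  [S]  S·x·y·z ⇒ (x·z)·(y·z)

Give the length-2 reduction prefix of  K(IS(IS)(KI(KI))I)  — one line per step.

Answer: after 2 steps: K(ISI(KI(KI)I))

Reduction:
  start: K(IS(IS)(KI(KI))I)
  step 1: K(S(IS)(KI(KI))I)
  step 2: K(ISI(KI(KI)I))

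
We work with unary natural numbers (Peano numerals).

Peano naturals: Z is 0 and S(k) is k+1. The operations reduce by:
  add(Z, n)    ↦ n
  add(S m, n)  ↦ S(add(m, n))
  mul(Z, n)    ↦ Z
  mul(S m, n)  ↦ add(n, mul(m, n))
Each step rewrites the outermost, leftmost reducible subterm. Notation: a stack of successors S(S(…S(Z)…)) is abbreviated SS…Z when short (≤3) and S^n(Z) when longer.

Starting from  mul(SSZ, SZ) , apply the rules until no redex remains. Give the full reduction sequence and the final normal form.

  start: mul(SSZ, SZ)
  [1] add(SZ, mul(SZ, SZ))
  [2] S(add(Z, mul(SZ, SZ)))
  [3] S(mul(SZ, SZ))
  [4] S(add(SZ, mul(Z, SZ)))
  [5] S(S(add(Z, mul(Z, SZ))))
  [6] S(S(mul(Z, SZ)))
  [7] SSZ

Answer: normal form = SSZ  (in 7 steps)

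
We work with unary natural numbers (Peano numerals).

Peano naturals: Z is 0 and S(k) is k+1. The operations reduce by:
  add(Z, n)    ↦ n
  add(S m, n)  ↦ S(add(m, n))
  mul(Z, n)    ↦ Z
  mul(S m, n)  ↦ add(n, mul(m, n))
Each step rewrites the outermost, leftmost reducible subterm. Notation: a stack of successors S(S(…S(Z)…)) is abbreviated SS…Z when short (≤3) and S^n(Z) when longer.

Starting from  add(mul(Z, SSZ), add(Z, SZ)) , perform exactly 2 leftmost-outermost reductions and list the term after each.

Answer: after 2 steps: add(Z, SZ)

Working:
  start: add(mul(Z, SSZ), add(Z, SZ))
  →1  add(Z, add(Z, SZ))
  →2  add(Z, SZ)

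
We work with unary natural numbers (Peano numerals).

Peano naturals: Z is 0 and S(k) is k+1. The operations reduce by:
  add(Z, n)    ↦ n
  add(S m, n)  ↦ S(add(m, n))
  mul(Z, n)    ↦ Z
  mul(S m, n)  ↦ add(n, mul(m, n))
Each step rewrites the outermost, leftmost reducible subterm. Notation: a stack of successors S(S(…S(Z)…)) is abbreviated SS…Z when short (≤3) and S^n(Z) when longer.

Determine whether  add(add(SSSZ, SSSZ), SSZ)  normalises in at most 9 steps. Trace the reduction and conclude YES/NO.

Answer: NO — after 9 steps the term is S(S(S(S(S(add(SZ, SSZ)))))), not yet normal

Derivation:
  start: add(add(SSSZ, SSSZ), SSZ)
  →1  add(S(add(SSZ, SSSZ)), SSZ)
  →2  S(add(add(SSZ, SSSZ), SSZ))
  →3  S(add(S(add(SZ, SSSZ)), SSZ))
  →4  S(S(add(add(SZ, SSSZ), SSZ)))
  →5  S(S(add(S(add(Z, SSSZ)), SSZ)))
  →6  S(S(S(add(add(Z, SSSZ), SSZ))))
  →7  S(S(S(add(SSSZ, SSZ))))
  →8  S(S(S(S(add(SSZ, SSZ)))))
  →9  S(S(S(S(S(add(SZ, SSZ))))))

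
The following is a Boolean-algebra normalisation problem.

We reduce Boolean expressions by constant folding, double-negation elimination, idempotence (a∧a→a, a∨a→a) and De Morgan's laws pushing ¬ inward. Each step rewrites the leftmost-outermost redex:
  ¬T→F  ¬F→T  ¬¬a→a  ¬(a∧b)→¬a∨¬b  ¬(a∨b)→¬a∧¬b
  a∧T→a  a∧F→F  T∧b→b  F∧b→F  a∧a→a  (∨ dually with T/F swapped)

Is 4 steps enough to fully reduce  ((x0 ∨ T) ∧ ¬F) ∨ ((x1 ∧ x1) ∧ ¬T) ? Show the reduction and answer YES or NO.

  start: ((x0 ∨ T) ∧ ¬F) ∨ ((x1 ∧ x1) ∧ ¬T)
  step 1: (T ∧ ¬F) ∨ ((x1 ∧ x1) ∧ ¬T)
  step 2: ¬F ∨ ((x1 ∧ x1) ∧ ¬T)
  step 3: T ∨ ((x1 ∧ x1) ∧ ¬T)
  step 4: T

Answer: YES — reaches normal form T in 4 ≤ 4 steps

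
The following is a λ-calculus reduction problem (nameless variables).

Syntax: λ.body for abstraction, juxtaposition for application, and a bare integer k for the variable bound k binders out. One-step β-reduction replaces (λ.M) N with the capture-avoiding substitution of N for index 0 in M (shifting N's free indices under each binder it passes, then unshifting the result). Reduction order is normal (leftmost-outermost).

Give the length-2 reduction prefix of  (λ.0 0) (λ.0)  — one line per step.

Answer: after 2 steps: λ.0

Reduction:
  start: (λ.0 0) (λ.0)
  [1] (λ.0) (λ.0)
  [2] λ.0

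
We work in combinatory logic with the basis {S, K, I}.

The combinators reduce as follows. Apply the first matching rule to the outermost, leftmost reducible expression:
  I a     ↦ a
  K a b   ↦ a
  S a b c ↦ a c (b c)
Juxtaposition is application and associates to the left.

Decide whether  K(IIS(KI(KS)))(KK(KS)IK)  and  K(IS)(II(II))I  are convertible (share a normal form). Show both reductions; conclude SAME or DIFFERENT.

Term A:
  start: K(IIS(KI(KS)))(KK(KS)IK)
  step 1: IIS(KI(KS))
  step 2: IS(KI(KS))
  step 3: S(KI(KS))
  step 4: SI

Term B:
  start: K(IS)(II(II))I
  step 1: ISI
  step 2: SI

Answer: SAME — A ⇓ SI, B ⇓ SI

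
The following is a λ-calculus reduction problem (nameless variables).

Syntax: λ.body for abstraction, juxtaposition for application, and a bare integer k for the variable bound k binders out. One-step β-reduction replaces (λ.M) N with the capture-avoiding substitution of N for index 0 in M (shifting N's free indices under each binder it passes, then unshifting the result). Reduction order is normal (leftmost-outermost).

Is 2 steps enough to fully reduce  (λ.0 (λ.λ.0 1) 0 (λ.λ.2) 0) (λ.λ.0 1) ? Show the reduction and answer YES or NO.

Answer: NO — after 2 steps the term is (λ.0 (λ.λ.0 1)) (λ.λ.0 1) (λ.λ.λ.λ.0 1) (λ.λ.0 1), not yet normal

Working:
  start: (λ.0 (λ.λ.0 1) 0 (λ.λ.2) 0) (λ.λ.0 1)
  [1] (λ.λ.0 1) (λ.λ.0 1) (λ.λ.0 1) (λ.λ.λ.λ.0 1) (λ.λ.0 1)
  [2] (λ.0 (λ.λ.0 1)) (λ.λ.0 1) (λ.λ.λ.λ.0 1) (λ.λ.0 1)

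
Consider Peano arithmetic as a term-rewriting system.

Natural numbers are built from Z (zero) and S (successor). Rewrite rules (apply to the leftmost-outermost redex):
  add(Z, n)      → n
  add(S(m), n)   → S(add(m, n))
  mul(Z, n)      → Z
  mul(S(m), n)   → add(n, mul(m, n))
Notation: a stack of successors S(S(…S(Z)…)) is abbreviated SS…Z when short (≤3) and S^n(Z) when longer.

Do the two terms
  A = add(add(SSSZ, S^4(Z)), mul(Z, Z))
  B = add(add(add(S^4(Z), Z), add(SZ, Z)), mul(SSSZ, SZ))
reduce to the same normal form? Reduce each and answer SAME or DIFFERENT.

Term A:
  start: add(add(SSSZ, S^4(Z)), mul(Z, Z))
  [1] add(S(add(SSZ, S^4(Z))), mul(Z, Z))
  [2] S(add(add(SSZ, S^4(Z)), mul(Z, Z)))
  [3] S(add(S(add(SZ, S^4(Z))), mul(Z, Z)))
  [4] S(S(add(add(SZ, S^4(Z)), mul(Z, Z))))
  [5] S(S(add(S(add(Z, S^4(Z))), mul(Z, Z))))
  [6] S(S(S(add(add(Z, S^4(Z)), mul(Z, Z)))))
  [7] S(S(S(add(S^4(Z), mul(Z, Z)))))
  [8] S(S(S(S(add(SSSZ, mul(Z, Z))))))
  [9] S(S(S(S(S(add(SSZ, mul(Z, Z)))))))
  [10] S(S(S(S(S(S(add(SZ, mul(Z, Z))))))))
  [11] S(S(S(S(S(S(S(add(Z, mul(Z, Z)))))))))
  [12] S(S(S(S(S(S(S(mul(Z, Z))))))))
  [13] S^7(Z)

Term B:
  start: add(add(add(S^4(Z), Z), add(SZ, Z)), mul(SSSZ, SZ))
  [1] add(add(S(add(SSSZ, Z)), add(SZ, Z)), mul(SSSZ, SZ))
  [2] add(S(add(add(SSSZ, Z), add(SZ, Z))), mul(SSSZ, SZ))
  [3] S(add(add(add(SSSZ, Z), add(SZ, Z)), mul(SSSZ, SZ)))
  [4] S(add(add(S(add(SSZ, Z)), add(SZ, Z)), mul(SSSZ, SZ)))
  [5] S(add(S(add(add(SSZ, Z), add(SZ, Z))), mul(SSSZ, SZ)))
  [6] S(S(add(add(add(SSZ, Z), add(SZ, Z)), mul(SSSZ, SZ))))
  [7] S(S(add(add(S(add(SZ, Z)), add(SZ, Z)), mul(SSSZ, SZ))))
  [8] S(S(add(S(add(add(SZ, Z), add(SZ, Z))), mul(SSSZ, SZ))))
  [9] S(S(S(add(add(add(SZ, Z), add(SZ, Z)), mul(SSSZ, SZ)))))
  [10] S(S(S(add(add(S(add(Z, Z)), add(SZ, Z)), mul(SSSZ, SZ)))))
  [11] S(S(S(add(S(add(add(Z, Z), add(SZ, Z))), mul(SSSZ, SZ)))))
  [12] S(S(S(S(add(add(add(Z, Z), add(SZ, Z)), mul(SSSZ, SZ))))))
  [13] S(S(S(S(add(add(Z, add(SZ, Z)), mul(SSSZ, SZ))))))
  [14] S(S(S(S(add(add(SZ, Z), mul(SSSZ, SZ))))))
  [15] S(S(S(S(add(S(add(Z, Z)), mul(SSSZ, SZ))))))
  [16] S(S(S(S(S(add(add(Z, Z), mul(SSSZ, SZ)))))))
  [17] S(S(S(S(S(add(Z, mul(SSSZ, SZ)))))))
  [18] S(S(S(S(S(mul(SSSZ, SZ))))))
  [19] S(S(S(S(S(add(SZ, mul(SSZ, SZ)))))))
  [20] S(S(S(S(S(S(add(Z, mul(SSZ, SZ))))))))
  [21] S(S(S(S(S(S(mul(SSZ, SZ)))))))
  [22] S(S(S(S(S(S(add(SZ, mul(SZ, SZ))))))))
  [23] S(S(S(S(S(S(S(add(Z, mul(SZ, SZ)))))))))
  [24] S(S(S(S(S(S(S(mul(SZ, SZ))))))))
  [25] S(S(S(S(S(S(S(add(SZ, mul(Z, SZ)))))))))
  [26] S(S(S(S(S(S(S(S(add(Z, mul(Z, SZ))))))))))
  [27] S(S(S(S(S(S(S(S(mul(Z, SZ)))))))))
  [28] S^8(Z)

Answer: DIFFERENT — A ⇓ S^7(Z), B ⇓ S^8(Z)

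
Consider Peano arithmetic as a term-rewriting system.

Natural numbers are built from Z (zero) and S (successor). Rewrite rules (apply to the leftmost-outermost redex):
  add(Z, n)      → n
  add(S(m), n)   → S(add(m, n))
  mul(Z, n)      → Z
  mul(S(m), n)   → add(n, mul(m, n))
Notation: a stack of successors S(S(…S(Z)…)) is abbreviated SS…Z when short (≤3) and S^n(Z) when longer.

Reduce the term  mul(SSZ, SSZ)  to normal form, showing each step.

Answer: normal form = S^4(Z)  (in 9 steps)

Working:
  start: mul(SSZ, SSZ)
  →1  add(SSZ, mul(SZ, SSZ))
  →2  S(add(SZ, mul(SZ, SSZ)))
  →3  S(S(add(Z, mul(SZ, SSZ))))
  →4  S(S(mul(SZ, SSZ)))
  →5  S(S(add(SSZ, mul(Z, SSZ))))
  →6  S(S(S(add(SZ, mul(Z, SSZ)))))
  →7  S(S(S(S(add(Z, mul(Z, SSZ))))))
  →8  S(S(S(S(mul(Z, SSZ)))))
  →9  S^4(Z)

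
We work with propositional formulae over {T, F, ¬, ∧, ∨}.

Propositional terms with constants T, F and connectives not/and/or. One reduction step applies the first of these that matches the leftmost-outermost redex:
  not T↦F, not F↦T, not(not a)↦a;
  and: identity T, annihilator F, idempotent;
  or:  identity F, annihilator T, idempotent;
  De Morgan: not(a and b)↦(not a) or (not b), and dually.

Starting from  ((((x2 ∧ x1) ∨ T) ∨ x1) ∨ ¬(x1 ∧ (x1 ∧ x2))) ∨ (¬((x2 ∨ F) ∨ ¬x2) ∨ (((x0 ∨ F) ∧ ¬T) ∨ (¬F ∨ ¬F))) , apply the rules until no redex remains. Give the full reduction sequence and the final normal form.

Answer: normal form = T  (in 4 steps)

Working:
  start: ((((x2 ∧ x1) ∨ T) ∨ x1) ∨ ¬(x1 ∧ (x1 ∧ x2))) ∨ (¬((x2 ∨ F) ∨ ¬x2) ∨ (((x0 ∨ F) ∧ ¬T) ∨ (¬F ∨ ¬F)))
  →1  ((T ∨ x1) ∨ ¬(x1 ∧ (x1 ∧ x2))) ∨ (¬((x2 ∨ F) ∨ ¬x2) ∨ (((x0 ∨ F) ∧ ¬T) ∨ (¬F ∨ ¬F)))
  →2  (T ∨ ¬(x1 ∧ (x1 ∧ x2))) ∨ (¬((x2 ∨ F) ∨ ¬x2) ∨ (((x0 ∨ F) ∧ ¬T) ∨ (¬F ∨ ¬F)))
  →3  T ∨ (¬((x2 ∨ F) ∨ ¬x2) ∨ (((x0 ∨ F) ∧ ¬T) ∨ (¬F ∨ ¬F)))
  →4  T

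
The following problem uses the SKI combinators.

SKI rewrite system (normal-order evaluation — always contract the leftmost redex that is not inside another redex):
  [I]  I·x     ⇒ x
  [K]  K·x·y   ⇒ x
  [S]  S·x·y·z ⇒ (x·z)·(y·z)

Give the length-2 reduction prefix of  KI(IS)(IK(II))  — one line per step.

Answer: after 2 steps: IK(II)

Working:
  start: KI(IS)(IK(II))
  [1] I(IK(II))
  [2] IK(II)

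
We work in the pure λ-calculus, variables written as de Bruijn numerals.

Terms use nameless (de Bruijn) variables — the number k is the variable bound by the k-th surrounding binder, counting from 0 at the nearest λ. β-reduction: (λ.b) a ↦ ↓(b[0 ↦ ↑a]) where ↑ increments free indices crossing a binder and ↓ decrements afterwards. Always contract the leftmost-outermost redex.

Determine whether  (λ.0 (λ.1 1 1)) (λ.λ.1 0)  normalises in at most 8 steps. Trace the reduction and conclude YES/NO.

  start: (λ.0 (λ.1 1 1)) (λ.λ.1 0)
  step 1: (λ.λ.1 0) (λ.(λ.λ.1 0) (λ.λ.1 0) (λ.λ.1 0))
  step 2: λ.(λ.(λ.λ.1 0) (λ.λ.1 0) (λ.λ.1 0)) 0
  step 3: λ.(λ.λ.1 0) (λ.λ.1 0) (λ.λ.1 0)
  step 4: λ.(λ.(λ.λ.1 0) 0) (λ.λ.1 0)
  step 5: λ.(λ.λ.1 0) (λ.λ.1 0)
  step 6: λ.λ.(λ.λ.1 0) 0
  step 7: λ.λ.λ.1 0

Answer: YES — reaches normal form λ.λ.λ.1 0 in 7 ≤ 8 steps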